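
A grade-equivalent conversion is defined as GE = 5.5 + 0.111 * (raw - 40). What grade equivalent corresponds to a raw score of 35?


raw - median = 35 - 40 = -5
slope * diff = 0.111 * -5 = -0.555
GE = 5.5 + -0.555
GE = 4.945

4.945


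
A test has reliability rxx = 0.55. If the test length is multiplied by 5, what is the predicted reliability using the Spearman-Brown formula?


r_new = (n * rxx) / (1 + (n-1) * rxx)
r_new = (5 * 0.55) / (1 + 4 * 0.55)
r_new = 2.75 / 3.2
r_new = 0.8594

0.8594


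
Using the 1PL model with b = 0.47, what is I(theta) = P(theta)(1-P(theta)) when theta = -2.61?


P = 1/(1+exp(-(-2.61-0.47))) = 0.0439
I = P*(1-P) = 0.0439 * 0.9561
I = 0.042

0.042


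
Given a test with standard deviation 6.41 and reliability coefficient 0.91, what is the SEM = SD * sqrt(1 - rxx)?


SEM = SD * sqrt(1 - rxx)
SEM = 6.41 * sqrt(1 - 0.91)
SEM = 6.41 * sqrt(0.09) = 6.41 * 0.3
SEM = 1.923

1.923


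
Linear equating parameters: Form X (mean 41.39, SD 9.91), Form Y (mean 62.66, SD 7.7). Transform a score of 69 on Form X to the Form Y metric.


slope = SD_Y / SD_X = 7.7 / 9.91 ~ 0.777
intercept = mean_Y - slope * mean_X = 62.66 - (7.7 / 9.91) * 41.39 ~ 30.5003
Y = slope * X + intercept. To avoid rounding drift from the rounded slope/intercept, evaluate the equivalent form Y = mean_Y + SD_Y * (X - mean_X) / SD_X at full precision:
Y = 62.66 + 7.7 * (69 - 41.39) / 9.91
Y = 62.66 + 7.7 * 27.61 / 9.91
Y = 62.66 + 212.597 / 9.91
Y = 62.66 + 21.4528
Y = 84.1128

84.1128


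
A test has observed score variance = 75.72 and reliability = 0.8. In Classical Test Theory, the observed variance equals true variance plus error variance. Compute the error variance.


var_true = rxx * var_obs = 0.8 * 75.72 = 60.576
var_error = var_obs - var_true
var_error = 75.72 - 60.576
var_error = 15.144

15.144


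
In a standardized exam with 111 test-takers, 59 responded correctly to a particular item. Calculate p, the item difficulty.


Item difficulty p = number correct / total examinees
p = 59 / 111
p = 0.5315

0.5315


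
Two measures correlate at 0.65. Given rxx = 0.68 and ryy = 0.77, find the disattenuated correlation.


r_corrected = rxy / sqrt(rxx * ryy)
= 0.65 / sqrt(0.68 * 0.77)
= 0.65 / sqrt(0.5236)
= 0.65 / 0.723602
r_corrected = 0.8983

0.8983


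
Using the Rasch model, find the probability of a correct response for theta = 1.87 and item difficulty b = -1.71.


theta - b = 1.87 - -1.71 = 3.58
exp(-(theta - b)) = exp(-3.58) = 0.0279
P = 1 / (1 + 0.0279)
P = 0.9729

0.9729


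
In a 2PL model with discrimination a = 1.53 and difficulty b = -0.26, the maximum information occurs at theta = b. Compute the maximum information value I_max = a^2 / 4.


For 2PL, max info at theta = b = -0.26
I_max = a^2 / 4 = 1.53^2 / 4
= 2.3409 / 4
I_max = 0.5852

0.5852


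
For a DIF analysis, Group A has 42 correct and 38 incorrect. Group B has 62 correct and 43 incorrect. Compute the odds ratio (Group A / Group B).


Odds_A = 42/38 = 1.1053
Odds_B = 62/43 = 1.4419
OR = Odds_A / Odds_B = 1.1053 / 1.4419
Exactly, OR = (42 * 43) / (38 * 62) = 1806 / 2356
OR = 0.7666

0.7666


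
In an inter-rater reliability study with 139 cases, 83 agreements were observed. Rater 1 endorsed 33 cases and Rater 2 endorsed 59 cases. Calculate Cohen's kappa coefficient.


P_o = 83/139 = 0.597122
P_e = (33*59 + 106*80) / 19321 = 0.539672
kappa = (P_o - P_e) / (1 - P_e)
kappa = (0.597122 - 0.539672) / (1 - 0.539672)
kappa = 0.1248

0.1248


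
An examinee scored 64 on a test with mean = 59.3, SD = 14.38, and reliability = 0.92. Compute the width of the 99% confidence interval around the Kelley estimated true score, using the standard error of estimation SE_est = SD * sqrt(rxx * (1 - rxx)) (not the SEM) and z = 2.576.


True score estimate = 0.92*64 + 0.08*59.3 = 63.624
SE_est = SD * sqrt(rxx * (1 - rxx)) = 14.38 * sqrt(0.92 * 0.08) = 14.38 * sqrt(0.0736) = 3.901196
CI = T_est +/- z * SE_est, so width = 2 * z * SE_est = 2 * 2.576 * 3.901196
Width = 20.099

20.099


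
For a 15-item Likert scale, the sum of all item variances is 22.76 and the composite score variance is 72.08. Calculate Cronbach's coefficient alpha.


alpha = (k/(k-1)) * (1 - sum(si^2)/s_total^2)
= (15/14) * (1 - 22.76/72.08)
alpha = 0.7331

0.7331


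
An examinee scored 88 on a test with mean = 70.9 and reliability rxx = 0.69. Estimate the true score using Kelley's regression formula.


T_est = rxx * X + (1 - rxx) * mean
T_est = 0.69 * 88 + 0.31 * 70.9
T_est = 60.72 + 21.979
T_est = 82.699

82.699


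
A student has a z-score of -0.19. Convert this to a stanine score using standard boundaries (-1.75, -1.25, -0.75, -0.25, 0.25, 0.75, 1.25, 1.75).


Stanine boundaries: [-1.75, -1.25, -0.75, -0.25, 0.25, 0.75, 1.25, 1.75]
z = -0.19
Check each boundary:
  z >= -1.75 -> could be stanine 2
  z >= -1.25 -> could be stanine 3
  z >= -0.75 -> could be stanine 4
  z >= -0.25 -> could be stanine 5
  z < 0.25
  z < 0.75
  z < 1.25
  z < 1.75
Highest qualifying boundary gives stanine = 5

5


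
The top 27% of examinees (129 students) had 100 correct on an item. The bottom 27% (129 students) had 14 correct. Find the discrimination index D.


p_upper = 100/129 = 0.7752
p_lower = 14/129 = 0.1085
D = 0.7752 - 0.1085 = 0.6667

0.6667


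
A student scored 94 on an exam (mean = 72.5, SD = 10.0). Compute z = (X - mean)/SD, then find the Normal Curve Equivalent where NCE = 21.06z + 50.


z = (X - mean) / SD = (94 - 72.5) / 10.0
z = 21.5 / 10.0
z = 2.15
NCE = NCE = 21.06z + 50
Carry z at full precision (z = 21.5 / 10.0) into the conversion:
NCE = 21.06 * (21.5 / 10.0) + 50 = 452.79 / 10.0 + 50
NCE = 45.279 + 50
NCE = 95.279

95.279


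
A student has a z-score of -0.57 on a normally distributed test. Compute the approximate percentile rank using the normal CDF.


CDF(z) = 0.5 * (1 + erf(z/sqrt(2)))
erf(-0.4031) = -0.4313
CDF = 0.2843
Percentile rank = 0.2843 * 100 = 28.43

28.43


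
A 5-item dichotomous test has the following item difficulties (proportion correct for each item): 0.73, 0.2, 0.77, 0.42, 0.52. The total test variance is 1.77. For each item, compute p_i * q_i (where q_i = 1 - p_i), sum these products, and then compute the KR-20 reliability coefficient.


For each item, compute p_i * q_i:
  Item 1: 0.73 * 0.27 = 0.1971
  Item 2: 0.2 * 0.8 = 0.16
  Item 3: 0.77 * 0.23 = 0.1771
  Item 4: 0.42 * 0.58 = 0.2436
  Item 5: 0.52 * 0.48 = 0.2496
Sum(p_i * q_i) = 0.1971 + 0.16 + 0.1771 + 0.2436 + 0.2496 = 1.0274
KR-20 = (k/(k-1)) * (1 - Sum(p_i*q_i) / Var_total)
= (5/4) * (1 - 1.0274/1.77)
= 1.25 * 0.4195
KR-20 = 0.5244

0.5244


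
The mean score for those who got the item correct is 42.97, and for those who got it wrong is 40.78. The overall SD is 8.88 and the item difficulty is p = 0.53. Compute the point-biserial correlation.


q = 1 - p = 0.47
rpb = ((M1 - M0) / SD) * sqrt(p * q)
rpb = ((42.97 - 40.78) / 8.88) * sqrt(0.53 * 0.47)
rpb = 0.1231

0.1231


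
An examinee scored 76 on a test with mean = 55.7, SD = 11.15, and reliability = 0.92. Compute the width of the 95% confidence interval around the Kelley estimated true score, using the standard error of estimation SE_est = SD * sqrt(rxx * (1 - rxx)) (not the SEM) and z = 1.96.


True score estimate = 0.92*76 + 0.08*55.7 = 74.376
SE_est = SD * sqrt(rxx * (1 - rxx)) = 11.15 * sqrt(0.92 * 0.08) = 11.15 * sqrt(0.0736) = 3.024919
CI = T_est +/- z * SE_est, so width = 2 * z * SE_est = 2 * 1.96 * 3.024919
Width = 11.8577

11.8577


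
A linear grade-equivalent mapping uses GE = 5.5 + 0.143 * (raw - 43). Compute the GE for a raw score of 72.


raw - median = 72 - 43 = 29
slope * diff = 0.143 * 29 = 4.147
GE = 5.5 + 4.147
GE = 9.647

9.647


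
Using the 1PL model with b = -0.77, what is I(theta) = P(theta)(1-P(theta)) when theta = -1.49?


P = 1/(1+exp(-(-1.49--0.77))) = 0.3274
I = P*(1-P) = 0.3274 * 0.6726
I = 0.2202

0.2202


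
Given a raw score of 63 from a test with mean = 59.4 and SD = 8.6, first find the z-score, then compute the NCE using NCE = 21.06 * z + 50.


z = (X - mean) / SD = (63 - 59.4) / 8.6
z = 3.6 / 8.6
z = 0.4186
NCE = NCE = 21.06z + 50
Carry z at full precision (z = 3.6 / 8.6) into the conversion:
NCE = 21.06 * (3.6 / 8.6) + 50 = 75.816 / 8.6 + 50
NCE = 8.8158 + 50
NCE = 58.8158

58.8158


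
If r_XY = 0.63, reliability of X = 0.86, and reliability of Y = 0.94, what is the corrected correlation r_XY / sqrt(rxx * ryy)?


r_corrected = rxy / sqrt(rxx * ryy)
= 0.63 / sqrt(0.86 * 0.94)
= 0.63 / sqrt(0.8084)
= 0.63 / 0.899111
r_corrected = 0.7007

0.7007


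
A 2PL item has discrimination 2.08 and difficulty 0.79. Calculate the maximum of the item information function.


For 2PL, max info at theta = b = 0.79
I_max = a^2 / 4 = 2.08^2 / 4
= 4.3264 / 4
I_max = 1.0816

1.0816


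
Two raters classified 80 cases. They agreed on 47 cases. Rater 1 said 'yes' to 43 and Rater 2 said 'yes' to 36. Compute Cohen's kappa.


P_o = 47/80 = 0.5875
P_e = (43*36 + 37*44) / 6400 = 0.49625
kappa = (P_o - P_e) / (1 - P_e)
kappa = (0.5875 - 0.49625) / (1 - 0.49625)
kappa = 0.1811

0.1811


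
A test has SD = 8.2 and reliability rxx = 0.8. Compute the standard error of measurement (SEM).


SEM = SD * sqrt(1 - rxx)
SEM = 8.2 * sqrt(1 - 0.8)
SEM = 8.2 * sqrt(0.2) = 8.2 * 0.447214
SEM = 3.6672

3.6672


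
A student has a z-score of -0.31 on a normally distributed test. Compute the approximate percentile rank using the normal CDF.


CDF(z) = 0.5 * (1 + erf(z/sqrt(2)))
erf(-0.2192) = -0.2434
CDF = 0.3783
Percentile rank = 0.3783 * 100 = 37.83

37.83


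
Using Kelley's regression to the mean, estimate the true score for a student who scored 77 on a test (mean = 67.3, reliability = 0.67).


T_est = rxx * X + (1 - rxx) * mean
T_est = 0.67 * 77 + 0.33 * 67.3
T_est = 51.59 + 22.209
T_est = 73.799

73.799


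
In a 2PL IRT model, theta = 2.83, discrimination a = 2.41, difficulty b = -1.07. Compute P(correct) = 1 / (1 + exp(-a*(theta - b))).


a*(theta - b) = 2.41 * (2.83 - -1.07) = 9.399
exp(-9.399) = 0.0001
P = 1 / (1 + 0.0001)
P = 0.9999

0.9999


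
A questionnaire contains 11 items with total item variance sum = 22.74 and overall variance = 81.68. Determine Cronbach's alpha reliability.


alpha = (k/(k-1)) * (1 - sum(si^2)/s_total^2)
= (11/10) * (1 - 22.74/81.68)
alpha = 0.7938

0.7938


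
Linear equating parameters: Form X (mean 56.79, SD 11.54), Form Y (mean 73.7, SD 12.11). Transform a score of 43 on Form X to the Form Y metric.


slope = SD_Y / SD_X = 12.11 / 11.54 ~ 1.0494
intercept = mean_Y - slope * mean_X = 73.7 - (12.11 / 11.54) * 56.79 ~ 14.1049
Y = slope * X + intercept. To avoid rounding drift from the rounded slope/intercept, evaluate the equivalent form Y = mean_Y + SD_Y * (X - mean_X) / SD_X at full precision:
Y = 73.7 + 12.11 * (43 - 56.79) / 11.54
Y = 73.7 - 12.11 * 13.79 / 11.54
Y = 73.7 - 166.9969 / 11.54
Y = 73.7 - 14.4711
Y = 59.2289

59.2289


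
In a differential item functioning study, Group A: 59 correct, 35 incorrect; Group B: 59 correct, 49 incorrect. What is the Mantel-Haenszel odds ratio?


Odds_A = 59/35 = 1.6857
Odds_B = 59/49 = 1.2041
OR = Odds_A / Odds_B = 1.6857 / 1.2041
Exactly, OR = (59 * 49) / (35 * 59) = 2891 / 2065
OR = 1.4

1.4


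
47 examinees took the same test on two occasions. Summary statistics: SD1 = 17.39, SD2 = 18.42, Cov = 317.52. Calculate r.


r = cov(X,Y) / (SD_X * SD_Y)
r = 317.52 / (17.39 * 18.42)
r = 317.52 / 320.3238
r = 0.9912

0.9912


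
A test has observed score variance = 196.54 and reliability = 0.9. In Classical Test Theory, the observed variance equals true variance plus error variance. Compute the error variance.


var_true = rxx * var_obs = 0.9 * 196.54 = 176.886
var_error = var_obs - var_true
var_error = 196.54 - 176.886
var_error = 19.654

19.654


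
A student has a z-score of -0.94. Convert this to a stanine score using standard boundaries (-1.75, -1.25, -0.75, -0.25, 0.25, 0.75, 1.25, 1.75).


Stanine boundaries: [-1.75, -1.25, -0.75, -0.25, 0.25, 0.75, 1.25, 1.75]
z = -0.94
Check each boundary:
  z >= -1.75 -> could be stanine 2
  z >= -1.25 -> could be stanine 3
  z < -0.75
  z < -0.25
  z < 0.25
  z < 0.75
  z < 1.25
  z < 1.75
Highest qualifying boundary gives stanine = 3

3


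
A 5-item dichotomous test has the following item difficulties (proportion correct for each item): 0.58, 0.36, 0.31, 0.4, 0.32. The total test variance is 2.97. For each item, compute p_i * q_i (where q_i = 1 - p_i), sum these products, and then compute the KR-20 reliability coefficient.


For each item, compute p_i * q_i:
  Item 1: 0.58 * 0.42 = 0.2436
  Item 2: 0.36 * 0.64 = 0.2304
  Item 3: 0.31 * 0.69 = 0.2139
  Item 4: 0.4 * 0.6 = 0.24
  Item 5: 0.32 * 0.68 = 0.2176
Sum(p_i * q_i) = 0.2436 + 0.2304 + 0.2139 + 0.24 + 0.2176 = 1.1455
KR-20 = (k/(k-1)) * (1 - Sum(p_i*q_i) / Var_total)
= (5/4) * (1 - 1.1455/2.97)
= 1.25 * 0.6143
KR-20 = 0.7679

0.7679


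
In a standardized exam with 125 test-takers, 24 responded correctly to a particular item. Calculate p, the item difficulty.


Item difficulty p = number correct / total examinees
p = 24 / 125
p = 0.192

0.192


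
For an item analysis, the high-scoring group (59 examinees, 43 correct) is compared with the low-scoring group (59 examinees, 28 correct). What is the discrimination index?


p_upper = 43/59 = 0.7288
p_lower = 28/59 = 0.4746
D = 0.7288 - 0.4746 = 0.2542

0.2542


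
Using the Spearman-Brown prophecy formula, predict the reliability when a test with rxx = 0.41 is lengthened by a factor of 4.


r_new = (n * rxx) / (1 + (n-1) * rxx)
r_new = (4 * 0.41) / (1 + 3 * 0.41)
r_new = 1.64 / 2.23
r_new = 0.7354

0.7354


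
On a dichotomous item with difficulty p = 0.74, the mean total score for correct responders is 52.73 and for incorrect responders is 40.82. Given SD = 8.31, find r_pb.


q = 1 - p = 0.26
rpb = ((M1 - M0) / SD) * sqrt(p * q)
rpb = ((52.73 - 40.82) / 8.31) * sqrt(0.74 * 0.26)
rpb = 0.6287

0.6287


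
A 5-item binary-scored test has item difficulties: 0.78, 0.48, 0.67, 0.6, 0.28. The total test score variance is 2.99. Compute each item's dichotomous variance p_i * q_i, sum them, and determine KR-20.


For each item, compute p_i * q_i:
  Item 1: 0.78 * 0.22 = 0.1716
  Item 2: 0.48 * 0.52 = 0.2496
  Item 3: 0.67 * 0.33 = 0.2211
  Item 4: 0.6 * 0.4 = 0.24
  Item 5: 0.28 * 0.72 = 0.2016
Sum(p_i * q_i) = 0.1716 + 0.2496 + 0.2211 + 0.24 + 0.2016 = 1.0839
KR-20 = (k/(k-1)) * (1 - Sum(p_i*q_i) / Var_total)
= (5/4) * (1 - 1.0839/2.99)
= 1.25 * 0.6375
KR-20 = 0.7969

0.7969


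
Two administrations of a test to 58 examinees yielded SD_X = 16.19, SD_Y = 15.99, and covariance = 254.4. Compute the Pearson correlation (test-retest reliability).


r = cov(X,Y) / (SD_X * SD_Y)
r = 254.4 / (16.19 * 15.99)
r = 254.4 / 258.8781
r = 0.9827

0.9827


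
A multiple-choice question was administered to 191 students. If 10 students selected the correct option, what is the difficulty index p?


Item difficulty p = number correct / total examinees
p = 10 / 191
p = 0.0524

0.0524


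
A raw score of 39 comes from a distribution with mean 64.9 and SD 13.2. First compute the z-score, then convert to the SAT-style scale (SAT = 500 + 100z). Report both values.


z = (X - mean) / SD = (39 - 64.9) / 13.2
z = -25.9 / 13.2
z = -1.9621
SAT-scale = SAT = 500 + 100z
Carry z at full precision (z = -25.9 / 13.2) into the conversion:
SAT-scale = 500 + 100 * (-25.9 / 13.2) = 500 + -2590 / 13.2
SAT-scale = 500 + -196.2121
SAT-scale = 303.7879

303.7879


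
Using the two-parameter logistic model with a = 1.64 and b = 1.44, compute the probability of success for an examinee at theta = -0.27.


a*(theta - b) = 1.64 * (-0.27 - 1.44) = -2.8044
exp(--2.8044) = 16.5172
P = 1 / (1 + 16.5172)
P = 0.0571

0.0571


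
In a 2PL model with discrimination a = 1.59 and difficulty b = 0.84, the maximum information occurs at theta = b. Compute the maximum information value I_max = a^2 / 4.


For 2PL, max info at theta = b = 0.84
I_max = a^2 / 4 = 1.59^2 / 4
= 2.5281 / 4
I_max = 0.632

0.632


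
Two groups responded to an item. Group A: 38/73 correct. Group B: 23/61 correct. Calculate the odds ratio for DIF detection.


Odds_A = 38/35 = 1.0857
Odds_B = 23/38 = 0.6053
OR = Odds_A / Odds_B = 1.0857 / 0.6053
Exactly, OR = (38 * 38) / (35 * 23) = 1444 / 805
OR = 1.7938

1.7938


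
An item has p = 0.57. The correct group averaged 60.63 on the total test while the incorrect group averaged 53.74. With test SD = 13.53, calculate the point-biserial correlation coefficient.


q = 1 - p = 0.43
rpb = ((M1 - M0) / SD) * sqrt(p * q)
rpb = ((60.63 - 53.74) / 13.53) * sqrt(0.57 * 0.43)
rpb = 0.2521

0.2521


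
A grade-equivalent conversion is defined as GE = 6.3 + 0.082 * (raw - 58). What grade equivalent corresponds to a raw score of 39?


raw - median = 39 - 58 = -19
slope * diff = 0.082 * -19 = -1.558
GE = 6.3 + -1.558
GE = 4.742

4.742


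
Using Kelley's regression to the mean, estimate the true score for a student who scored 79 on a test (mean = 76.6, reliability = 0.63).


T_est = rxx * X + (1 - rxx) * mean
T_est = 0.63 * 79 + 0.37 * 76.6
T_est = 49.77 + 28.342
T_est = 78.112

78.112


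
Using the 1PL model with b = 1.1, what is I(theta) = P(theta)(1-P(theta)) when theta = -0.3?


P = 1/(1+exp(-(-0.3-1.1))) = 0.1978
I = P*(1-P) = 0.1978 * 0.8022
I = 0.1587

0.1587


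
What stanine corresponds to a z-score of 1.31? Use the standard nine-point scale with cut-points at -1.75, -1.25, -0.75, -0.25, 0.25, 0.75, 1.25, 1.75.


Stanine boundaries: [-1.75, -1.25, -0.75, -0.25, 0.25, 0.75, 1.25, 1.75]
z = 1.31
Check each boundary:
  z >= -1.75 -> could be stanine 2
  z >= -1.25 -> could be stanine 3
  z >= -0.75 -> could be stanine 4
  z >= -0.25 -> could be stanine 5
  z >= 0.25 -> could be stanine 6
  z >= 0.75 -> could be stanine 7
  z >= 1.25 -> could be stanine 8
  z < 1.75
Highest qualifying boundary gives stanine = 8

8


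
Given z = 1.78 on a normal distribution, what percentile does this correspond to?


CDF(z) = 0.5 * (1 + erf(z/sqrt(2)))
erf(1.2587) = 0.9249
CDF = 0.9625
Percentile rank = 0.9625 * 100 = 96.25

96.25


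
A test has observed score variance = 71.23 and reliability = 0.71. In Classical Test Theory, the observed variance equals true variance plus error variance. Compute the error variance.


var_true = rxx * var_obs = 0.71 * 71.23 = 50.5733
var_error = var_obs - var_true
var_error = 71.23 - 50.5733
var_error = 20.6567

20.6567


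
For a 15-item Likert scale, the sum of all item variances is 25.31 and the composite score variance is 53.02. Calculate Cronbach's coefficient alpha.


alpha = (k/(k-1)) * (1 - sum(si^2)/s_total^2)
= (15/14) * (1 - 25.31/53.02)
alpha = 0.56

0.56


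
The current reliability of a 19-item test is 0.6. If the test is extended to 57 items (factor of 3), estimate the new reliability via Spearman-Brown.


r_new = (n * rxx) / (1 + (n-1) * rxx)
r_new = (3 * 0.6) / (1 + 2 * 0.6)
r_new = 1.8 / 2.2
r_new = 0.8182

0.8182


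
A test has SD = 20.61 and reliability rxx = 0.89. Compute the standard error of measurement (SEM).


SEM = SD * sqrt(1 - rxx)
SEM = 20.61 * sqrt(1 - 0.89)
SEM = 20.61 * sqrt(0.11) = 20.61 * 0.331662
SEM = 6.8356

6.8356


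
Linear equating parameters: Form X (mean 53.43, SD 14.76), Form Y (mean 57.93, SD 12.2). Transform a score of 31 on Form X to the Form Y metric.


slope = SD_Y / SD_X = 12.2 / 14.76 ~ 0.8266
intercept = mean_Y - slope * mean_X = 57.93 - (12.2 / 14.76) * 53.43 ~ 13.767
Y = slope * X + intercept. To avoid rounding drift from the rounded slope/intercept, evaluate the equivalent form Y = mean_Y + SD_Y * (X - mean_X) / SD_X at full precision:
Y = 57.93 + 12.2 * (31 - 53.43) / 14.76
Y = 57.93 - 12.2 * 22.43 / 14.76
Y = 57.93 - 273.646 / 14.76
Y = 57.93 - 18.5397
Y = 39.3903

39.3903


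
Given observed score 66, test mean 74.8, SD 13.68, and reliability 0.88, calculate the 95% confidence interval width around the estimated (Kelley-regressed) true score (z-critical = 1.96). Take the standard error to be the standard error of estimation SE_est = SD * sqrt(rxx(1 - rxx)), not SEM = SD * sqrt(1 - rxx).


True score estimate = 0.88*66 + 0.12*74.8 = 67.056
SE_est = SD * sqrt(rxx * (1 - rxx)) = 13.68 * sqrt(0.88 * 0.12) = 13.68 * sqrt(0.1056) = 4.445474
CI = T_est +/- z * SE_est, so width = 2 * z * SE_est = 2 * 1.96 * 4.445474
Width = 17.4263

17.4263


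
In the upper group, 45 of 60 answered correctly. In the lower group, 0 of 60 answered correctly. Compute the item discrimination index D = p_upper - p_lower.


p_upper = 45/60 = 0.75
p_lower = 0/60 = 0.0
D = 0.75 - 0.0 = 0.75

0.75


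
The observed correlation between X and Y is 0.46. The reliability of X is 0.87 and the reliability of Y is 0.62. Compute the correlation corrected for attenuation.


r_corrected = rxy / sqrt(rxx * ryy)
= 0.46 / sqrt(0.87 * 0.62)
= 0.46 / sqrt(0.5394)
= 0.46 / 0.734439
r_corrected = 0.6263

0.6263


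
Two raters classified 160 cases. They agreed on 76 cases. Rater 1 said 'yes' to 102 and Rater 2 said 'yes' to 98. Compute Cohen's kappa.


P_o = 76/160 = 0.475
P_e = (102*98 + 58*62) / 25600 = 0.530937
kappa = (P_o - P_e) / (1 - P_e)
kappa = (0.475 - 0.530937) / (1 - 0.530937)
kappa = -0.1193

-0.1193


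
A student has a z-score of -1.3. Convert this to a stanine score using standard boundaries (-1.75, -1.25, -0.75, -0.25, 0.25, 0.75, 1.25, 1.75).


Stanine boundaries: [-1.75, -1.25, -0.75, -0.25, 0.25, 0.75, 1.25, 1.75]
z = -1.3
Check each boundary:
  z >= -1.75 -> could be stanine 2
  z < -1.25
  z < -0.75
  z < -0.25
  z < 0.25
  z < 0.75
  z < 1.25
  z < 1.75
Highest qualifying boundary gives stanine = 2

2


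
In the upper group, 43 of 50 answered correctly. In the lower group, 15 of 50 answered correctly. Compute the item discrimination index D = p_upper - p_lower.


p_upper = 43/50 = 0.86
p_lower = 15/50 = 0.3
D = 0.86 - 0.3 = 0.56

0.56


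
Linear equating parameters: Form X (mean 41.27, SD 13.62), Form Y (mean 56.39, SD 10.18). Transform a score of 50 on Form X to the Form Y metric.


slope = SD_Y / SD_X = 10.18 / 13.62 ~ 0.7474
intercept = mean_Y - slope * mean_X = 56.39 - (10.18 / 13.62) * 41.27 ~ 25.5436
Y = slope * X + intercept. To avoid rounding drift from the rounded slope/intercept, evaluate the equivalent form Y = mean_Y + SD_Y * (X - mean_X) / SD_X at full precision:
Y = 56.39 + 10.18 * (50 - 41.27) / 13.62
Y = 56.39 + 10.18 * 8.73 / 13.62
Y = 56.39 + 88.8714 / 13.62
Y = 56.39 + 6.5251
Y = 62.9151

62.9151


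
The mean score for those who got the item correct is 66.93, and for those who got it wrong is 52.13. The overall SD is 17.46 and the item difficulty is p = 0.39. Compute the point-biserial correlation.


q = 1 - p = 0.61
rpb = ((M1 - M0) / SD) * sqrt(p * q)
rpb = ((66.93 - 52.13) / 17.46) * sqrt(0.39 * 0.61)
rpb = 0.4134

0.4134


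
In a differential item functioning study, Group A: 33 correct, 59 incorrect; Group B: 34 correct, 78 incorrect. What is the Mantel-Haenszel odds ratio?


Odds_A = 33/59 = 0.5593
Odds_B = 34/78 = 0.4359
OR = Odds_A / Odds_B = 0.5593 / 0.4359
Exactly, OR = (33 * 78) / (59 * 34) = 2574 / 2006
OR = 1.2832

1.2832


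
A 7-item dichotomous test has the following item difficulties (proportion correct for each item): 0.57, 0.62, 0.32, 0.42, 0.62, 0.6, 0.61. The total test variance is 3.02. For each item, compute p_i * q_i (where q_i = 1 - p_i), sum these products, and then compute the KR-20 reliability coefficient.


For each item, compute p_i * q_i:
  Item 1: 0.57 * 0.43 = 0.2451
  Item 2: 0.62 * 0.38 = 0.2356
  Item 3: 0.32 * 0.68 = 0.2176
  Item 4: 0.42 * 0.58 = 0.2436
  Item 5: 0.62 * 0.38 = 0.2356
  Item 6: 0.6 * 0.4 = 0.24
  Item 7: 0.61 * 0.39 = 0.2379
Sum(p_i * q_i) = 0.2451 + 0.2356 + 0.2176 + 0.2436 + 0.2356 + 0.24 + 0.2379 = 1.6554
KR-20 = (k/(k-1)) * (1 - Sum(p_i*q_i) / Var_total)
= (7/6) * (1 - 1.6554/3.02)
= 1.1667 * 0.4519
KR-20 = 0.5272

0.5272


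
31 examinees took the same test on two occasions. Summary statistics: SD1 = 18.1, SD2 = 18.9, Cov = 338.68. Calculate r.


r = cov(X,Y) / (SD_X * SD_Y)
r = 338.68 / (18.1 * 18.9)
r = 338.68 / 342.09
r = 0.99

0.99


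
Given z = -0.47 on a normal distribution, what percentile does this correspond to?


CDF(z) = 0.5 * (1 + erf(z/sqrt(2)))
erf(-0.3323) = -0.3616
CDF = 0.3192
Percentile rank = 0.3192 * 100 = 31.92

31.92


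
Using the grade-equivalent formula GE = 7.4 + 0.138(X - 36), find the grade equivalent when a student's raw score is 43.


raw - median = 43 - 36 = 7
slope * diff = 0.138 * 7 = 0.966
GE = 7.4 + 0.966
GE = 8.366

8.366


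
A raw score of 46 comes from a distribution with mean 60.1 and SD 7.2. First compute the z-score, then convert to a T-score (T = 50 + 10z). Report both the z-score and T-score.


z = (X - mean) / SD = (46 - 60.1) / 7.2
z = -14.1 / 7.2
z = -1.9583
T-score = T = 50 + 10z
Carry z at full precision (z = -14.1 / 7.2) into the conversion:
T-score = 50 + 10 * (-14.1 / 7.2) = 50 + -141 / 7.2
T-score = 50 + -19.5833
T-score = 30.4167

30.4167


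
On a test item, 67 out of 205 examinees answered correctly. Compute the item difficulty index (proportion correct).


Item difficulty p = number correct / total examinees
p = 67 / 205
p = 0.3268

0.3268


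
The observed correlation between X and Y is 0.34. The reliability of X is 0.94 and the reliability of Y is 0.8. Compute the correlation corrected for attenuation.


r_corrected = rxy / sqrt(rxx * ryy)
= 0.34 / sqrt(0.94 * 0.8)
= 0.34 / sqrt(0.752)
= 0.34 / 0.867179
r_corrected = 0.3921

0.3921


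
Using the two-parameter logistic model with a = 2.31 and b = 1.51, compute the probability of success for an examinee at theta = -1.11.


a*(theta - b) = 2.31 * (-1.11 - 1.51) = -6.0522
exp(--6.0522) = 425.0471
P = 1 / (1 + 425.0471)
P = 0.0023

0.0023


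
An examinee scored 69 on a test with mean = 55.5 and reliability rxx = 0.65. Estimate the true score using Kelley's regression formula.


T_est = rxx * X + (1 - rxx) * mean
T_est = 0.65 * 69 + 0.35 * 55.5
T_est = 44.85 + 19.425
T_est = 64.275

64.275


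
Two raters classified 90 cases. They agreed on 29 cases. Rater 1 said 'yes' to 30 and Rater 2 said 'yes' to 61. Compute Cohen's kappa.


P_o = 29/90 = 0.322222
P_e = (30*61 + 60*29) / 8100 = 0.440741
kappa = (P_o - P_e) / (1 - P_e)
kappa = (0.322222 - 0.440741) / (1 - 0.440741)
kappa = -0.2119

-0.2119


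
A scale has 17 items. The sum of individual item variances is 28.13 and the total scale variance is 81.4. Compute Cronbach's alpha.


alpha = (k/(k-1)) * (1 - sum(si^2)/s_total^2)
= (17/16) * (1 - 28.13/81.4)
alpha = 0.6953

0.6953


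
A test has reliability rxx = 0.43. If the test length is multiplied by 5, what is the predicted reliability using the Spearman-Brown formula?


r_new = (n * rxx) / (1 + (n-1) * rxx)
r_new = (5 * 0.43) / (1 + 4 * 0.43)
r_new = 2.15 / 2.72
r_new = 0.7904

0.7904


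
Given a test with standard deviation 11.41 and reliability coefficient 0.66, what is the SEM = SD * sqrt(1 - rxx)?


SEM = SD * sqrt(1 - rxx)
SEM = 11.41 * sqrt(1 - 0.66)
SEM = 11.41 * sqrt(0.34) = 11.41 * 0.583095
SEM = 6.6531

6.6531


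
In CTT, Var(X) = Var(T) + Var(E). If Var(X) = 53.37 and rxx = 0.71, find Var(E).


var_true = rxx * var_obs = 0.71 * 53.37 = 37.8927
var_error = var_obs - var_true
var_error = 53.37 - 37.8927
var_error = 15.4773

15.4773


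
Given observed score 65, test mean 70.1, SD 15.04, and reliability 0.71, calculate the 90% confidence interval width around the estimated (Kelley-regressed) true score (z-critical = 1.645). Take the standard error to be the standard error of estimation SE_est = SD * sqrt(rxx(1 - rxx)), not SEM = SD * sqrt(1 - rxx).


True score estimate = 0.71*65 + 0.29*70.1 = 66.479
SE_est = SD * sqrt(rxx * (1 - rxx)) = 15.04 * sqrt(0.71 * 0.29) = 15.04 * sqrt(0.2059) = 6.824581
CI = T_est +/- z * SE_est, so width = 2 * z * SE_est = 2 * 1.645 * 6.824581
Width = 22.4529

22.4529


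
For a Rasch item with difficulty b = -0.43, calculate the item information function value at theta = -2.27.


P = 1/(1+exp(-(-2.27--0.43))) = 0.1371
I = P*(1-P) = 0.1371 * 0.8629
I = 0.1183

0.1183


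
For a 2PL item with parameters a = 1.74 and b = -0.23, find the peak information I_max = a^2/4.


For 2PL, max info at theta = b = -0.23
I_max = a^2 / 4 = 1.74^2 / 4
= 3.0276 / 4
I_max = 0.7569

0.7569


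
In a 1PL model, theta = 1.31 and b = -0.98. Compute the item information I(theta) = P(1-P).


P = 1/(1+exp(-(1.31--0.98))) = 0.908
I = P*(1-P) = 0.908 * 0.092
I = 0.0835

0.0835


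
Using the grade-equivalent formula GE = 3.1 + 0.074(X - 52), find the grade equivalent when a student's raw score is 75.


raw - median = 75 - 52 = 23
slope * diff = 0.074 * 23 = 1.702
GE = 3.1 + 1.702
GE = 4.802

4.802


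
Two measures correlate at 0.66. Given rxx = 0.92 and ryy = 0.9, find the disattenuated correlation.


r_corrected = rxy / sqrt(rxx * ryy)
= 0.66 / sqrt(0.92 * 0.9)
= 0.66 / sqrt(0.828)
= 0.66 / 0.909945
r_corrected = 0.7253

0.7253


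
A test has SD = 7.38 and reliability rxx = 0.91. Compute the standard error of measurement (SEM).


SEM = SD * sqrt(1 - rxx)
SEM = 7.38 * sqrt(1 - 0.91)
SEM = 7.38 * sqrt(0.09) = 7.38 * 0.3
SEM = 2.214

2.214


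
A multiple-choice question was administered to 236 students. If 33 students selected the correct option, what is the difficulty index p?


Item difficulty p = number correct / total examinees
p = 33 / 236
p = 0.1398

0.1398


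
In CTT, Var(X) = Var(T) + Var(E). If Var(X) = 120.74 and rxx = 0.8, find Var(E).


var_true = rxx * var_obs = 0.8 * 120.74 = 96.592
var_error = var_obs - var_true
var_error = 120.74 - 96.592
var_error = 24.148

24.148


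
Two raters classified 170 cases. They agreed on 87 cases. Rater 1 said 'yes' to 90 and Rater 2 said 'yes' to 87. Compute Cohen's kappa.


P_o = 87/170 = 0.511765
P_e = (90*87 + 80*83) / 28900 = 0.500692
kappa = (P_o - P_e) / (1 - P_e)
kappa = (0.511765 - 0.500692) / (1 - 0.500692)
kappa = 0.0222

0.0222


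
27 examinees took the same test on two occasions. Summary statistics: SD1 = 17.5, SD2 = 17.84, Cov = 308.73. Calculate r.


r = cov(X,Y) / (SD_X * SD_Y)
r = 308.73 / (17.5 * 17.84)
r = 308.73 / 312.2
r = 0.9889

0.9889


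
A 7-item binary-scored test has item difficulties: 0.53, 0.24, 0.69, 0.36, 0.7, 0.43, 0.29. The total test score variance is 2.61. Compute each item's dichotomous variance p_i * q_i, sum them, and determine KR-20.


For each item, compute p_i * q_i:
  Item 1: 0.53 * 0.47 = 0.2491
  Item 2: 0.24 * 0.76 = 0.1824
  Item 3: 0.69 * 0.31 = 0.2139
  Item 4: 0.36 * 0.64 = 0.2304
  Item 5: 0.7 * 0.3 = 0.21
  Item 6: 0.43 * 0.57 = 0.2451
  Item 7: 0.29 * 0.71 = 0.2059
Sum(p_i * q_i) = 0.2491 + 0.1824 + 0.2139 + 0.2304 + 0.21 + 0.2451 + 0.2059 = 1.5368
KR-20 = (k/(k-1)) * (1 - Sum(p_i*q_i) / Var_total)
= (7/6) * (1 - 1.5368/2.61)
= 1.1667 * 0.4112
KR-20 = 0.4797

0.4797


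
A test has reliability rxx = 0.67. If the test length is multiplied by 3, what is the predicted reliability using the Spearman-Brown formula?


r_new = (n * rxx) / (1 + (n-1) * rxx)
r_new = (3 * 0.67) / (1 + 2 * 0.67)
r_new = 2.01 / 2.34
r_new = 0.859

0.859


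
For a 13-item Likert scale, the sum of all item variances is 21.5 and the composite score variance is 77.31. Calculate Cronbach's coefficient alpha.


alpha = (k/(k-1)) * (1 - sum(si^2)/s_total^2)
= (13/12) * (1 - 21.5/77.31)
alpha = 0.7821

0.7821


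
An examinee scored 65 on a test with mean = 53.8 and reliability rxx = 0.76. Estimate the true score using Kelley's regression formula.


T_est = rxx * X + (1 - rxx) * mean
T_est = 0.76 * 65 + 0.24 * 53.8
T_est = 49.4 + 12.912
T_est = 62.312

62.312


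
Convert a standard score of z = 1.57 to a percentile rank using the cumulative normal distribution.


CDF(z) = 0.5 * (1 + erf(z/sqrt(2)))
erf(1.1102) = 0.8836
CDF = 0.9418
Percentile rank = 0.9418 * 100 = 94.18

94.18


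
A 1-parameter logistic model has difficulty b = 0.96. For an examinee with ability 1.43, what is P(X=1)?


theta - b = 1.43 - 0.96 = 0.47
exp(-(theta - b)) = exp(-0.47) = 0.625
P = 1 / (1 + 0.625)
P = 0.6154

0.6154


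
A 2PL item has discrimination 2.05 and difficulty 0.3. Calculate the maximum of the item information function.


For 2PL, max info at theta = b = 0.3
I_max = a^2 / 4 = 2.05^2 / 4
= 4.2025 / 4
I_max = 1.0506

1.0506


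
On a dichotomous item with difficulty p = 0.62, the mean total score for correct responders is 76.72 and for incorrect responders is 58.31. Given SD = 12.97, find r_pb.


q = 1 - p = 0.38
rpb = ((M1 - M0) / SD) * sqrt(p * q)
rpb = ((76.72 - 58.31) / 12.97) * sqrt(0.62 * 0.38)
rpb = 0.689

0.689


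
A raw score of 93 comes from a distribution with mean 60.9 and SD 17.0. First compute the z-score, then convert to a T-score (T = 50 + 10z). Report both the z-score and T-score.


z = (X - mean) / SD = (93 - 60.9) / 17.0
z = 32.1 / 17.0
z = 1.8882
T-score = T = 50 + 10z
Carry z at full precision (z = 32.1 / 17.0) into the conversion:
T-score = 50 + 10 * (32.1 / 17.0) = 50 + 321 / 17.0
T-score = 50 + 18.8824
T-score = 68.8824

68.8824


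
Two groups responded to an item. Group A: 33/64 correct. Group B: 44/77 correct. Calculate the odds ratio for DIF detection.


Odds_A = 33/31 = 1.0645
Odds_B = 44/33 = 1.3333
OR = Odds_A / Odds_B = 1.0645 / 1.3333
Exactly, OR = (33 * 33) / (31 * 44) = 1089 / 1364
OR = 0.7984

0.7984


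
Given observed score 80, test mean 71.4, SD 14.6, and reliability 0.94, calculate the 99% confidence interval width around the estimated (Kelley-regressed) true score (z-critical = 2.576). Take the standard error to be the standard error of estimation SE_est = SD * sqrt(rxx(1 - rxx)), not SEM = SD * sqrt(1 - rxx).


True score estimate = 0.94*80 + 0.06*71.4 = 79.484
SE_est = SD * sqrt(rxx * (1 - rxx)) = 14.6 * sqrt(0.94 * 0.06) = 14.6 * sqrt(0.0564) = 3.467308
CI = T_est +/- z * SE_est, so width = 2 * z * SE_est = 2 * 2.576 * 3.467308
Width = 17.8636

17.8636


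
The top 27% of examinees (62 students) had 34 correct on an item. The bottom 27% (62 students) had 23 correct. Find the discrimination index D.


p_upper = 34/62 = 0.5484
p_lower = 23/62 = 0.371
D = 0.5484 - 0.371 = 0.1774

0.1774


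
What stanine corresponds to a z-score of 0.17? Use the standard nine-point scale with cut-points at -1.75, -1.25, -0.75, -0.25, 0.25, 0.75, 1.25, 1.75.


Stanine boundaries: [-1.75, -1.25, -0.75, -0.25, 0.25, 0.75, 1.25, 1.75]
z = 0.17
Check each boundary:
  z >= -1.75 -> could be stanine 2
  z >= -1.25 -> could be stanine 3
  z >= -0.75 -> could be stanine 4
  z >= -0.25 -> could be stanine 5
  z < 0.25
  z < 0.75
  z < 1.25
  z < 1.75
Highest qualifying boundary gives stanine = 5

5


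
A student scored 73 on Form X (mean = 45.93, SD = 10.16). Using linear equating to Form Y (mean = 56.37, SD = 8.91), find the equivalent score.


slope = SD_Y / SD_X = 8.91 / 10.16 ~ 0.877
intercept = mean_Y - slope * mean_X = 56.37 - (8.91 / 10.16) * 45.93 ~ 16.0908
Y = slope * X + intercept. To avoid rounding drift from the rounded slope/intercept, evaluate the equivalent form Y = mean_Y + SD_Y * (X - mean_X) / SD_X at full precision:
Y = 56.37 + 8.91 * (73 - 45.93) / 10.16
Y = 56.37 + 8.91 * 27.07 / 10.16
Y = 56.37 + 241.1937 / 10.16
Y = 56.37 + 23.7395
Y = 80.1095

80.1095


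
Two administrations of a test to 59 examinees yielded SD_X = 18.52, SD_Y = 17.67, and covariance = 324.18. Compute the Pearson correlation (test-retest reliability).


r = cov(X,Y) / (SD_X * SD_Y)
r = 324.18 / (18.52 * 17.67)
r = 324.18 / 327.2484
r = 0.9906

0.9906


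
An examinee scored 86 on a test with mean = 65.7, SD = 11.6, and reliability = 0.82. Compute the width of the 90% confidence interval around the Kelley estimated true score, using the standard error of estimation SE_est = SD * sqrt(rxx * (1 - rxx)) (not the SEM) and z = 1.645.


True score estimate = 0.82*86 + 0.18*65.7 = 82.346
SE_est = SD * sqrt(rxx * (1 - rxx)) = 11.6 * sqrt(0.82 * 0.18) = 11.6 * sqrt(0.1476) = 4.456574
CI = T_est +/- z * SE_est, so width = 2 * z * SE_est = 2 * 1.645 * 4.456574
Width = 14.6621

14.6621


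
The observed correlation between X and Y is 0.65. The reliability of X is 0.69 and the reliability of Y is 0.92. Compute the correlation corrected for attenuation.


r_corrected = rxy / sqrt(rxx * ryy)
= 0.65 / sqrt(0.69 * 0.92)
= 0.65 / sqrt(0.6348)
= 0.65 / 0.796743
r_corrected = 0.8158

0.8158


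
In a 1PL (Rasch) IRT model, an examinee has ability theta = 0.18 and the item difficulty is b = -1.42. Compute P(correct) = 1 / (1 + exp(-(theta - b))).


theta - b = 0.18 - -1.42 = 1.6
exp(-(theta - b)) = exp(-1.6) = 0.2019
P = 1 / (1 + 0.2019)
P = 0.832

0.832


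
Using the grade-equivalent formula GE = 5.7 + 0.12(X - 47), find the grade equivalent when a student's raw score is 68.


raw - median = 68 - 47 = 21
slope * diff = 0.12 * 21 = 2.52
GE = 5.7 + 2.52
GE = 8.22

8.22


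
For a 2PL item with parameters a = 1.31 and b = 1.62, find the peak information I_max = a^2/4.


For 2PL, max info at theta = b = 1.62
I_max = a^2 / 4 = 1.31^2 / 4
= 1.7161 / 4
I_max = 0.429

0.429


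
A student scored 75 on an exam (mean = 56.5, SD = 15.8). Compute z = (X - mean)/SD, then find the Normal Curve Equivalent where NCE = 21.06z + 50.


z = (X - mean) / SD = (75 - 56.5) / 15.8
z = 18.5 / 15.8
z = 1.1709
NCE = NCE = 21.06z + 50
Carry z at full precision (z = 18.5 / 15.8) into the conversion:
NCE = 21.06 * (18.5 / 15.8) + 50 = 389.61 / 15.8 + 50
NCE = 24.6589 + 50
NCE = 74.6589

74.6589


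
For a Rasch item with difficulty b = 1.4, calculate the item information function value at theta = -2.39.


P = 1/(1+exp(-(-2.39-1.4))) = 0.0221
I = P*(1-P) = 0.0221 * 0.9779
I = 0.0216

0.0216


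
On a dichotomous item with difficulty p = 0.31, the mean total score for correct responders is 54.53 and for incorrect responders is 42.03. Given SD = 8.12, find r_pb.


q = 1 - p = 0.69
rpb = ((M1 - M0) / SD) * sqrt(p * q)
rpb = ((54.53 - 42.03) / 8.12) * sqrt(0.31 * 0.69)
rpb = 0.712

0.712


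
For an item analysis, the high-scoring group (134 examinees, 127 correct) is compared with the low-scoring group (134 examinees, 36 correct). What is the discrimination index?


p_upper = 127/134 = 0.9478
p_lower = 36/134 = 0.2687
D = 0.9478 - 0.2687 = 0.6791

0.6791


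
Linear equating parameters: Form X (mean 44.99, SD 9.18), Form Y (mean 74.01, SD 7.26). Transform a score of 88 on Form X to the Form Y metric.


slope = SD_Y / SD_X = 7.26 / 9.18 ~ 0.7908
intercept = mean_Y - slope * mean_X = 74.01 - (7.26 / 9.18) * 44.99 ~ 38.4297
Y = slope * X + intercept. To avoid rounding drift from the rounded slope/intercept, evaluate the equivalent form Y = mean_Y + SD_Y * (X - mean_X) / SD_X at full precision:
Y = 74.01 + 7.26 * (88 - 44.99) / 9.18
Y = 74.01 + 7.26 * 43.01 / 9.18
Y = 74.01 + 312.2526 / 9.18
Y = 74.01 + 34.0144
Y = 108.0244

108.0244


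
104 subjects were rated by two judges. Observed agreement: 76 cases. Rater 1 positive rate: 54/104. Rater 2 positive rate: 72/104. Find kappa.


P_o = 76/104 = 0.730769
P_e = (54*72 + 50*32) / 10816 = 0.507396
kappa = (P_o - P_e) / (1 - P_e)
kappa = (0.730769 - 0.507396) / (1 - 0.507396)
kappa = 0.4535

0.4535


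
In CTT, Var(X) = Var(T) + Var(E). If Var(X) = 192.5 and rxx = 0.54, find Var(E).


var_true = rxx * var_obs = 0.54 * 192.5 = 103.95
var_error = var_obs - var_true
var_error = 192.5 - 103.95
var_error = 88.55

88.55


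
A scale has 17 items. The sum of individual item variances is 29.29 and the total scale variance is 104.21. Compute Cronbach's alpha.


alpha = (k/(k-1)) * (1 - sum(si^2)/s_total^2)
= (17/16) * (1 - 29.29/104.21)
alpha = 0.7639

0.7639


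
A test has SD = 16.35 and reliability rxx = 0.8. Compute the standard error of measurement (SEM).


SEM = SD * sqrt(1 - rxx)
SEM = 16.35 * sqrt(1 - 0.8)
SEM = 16.35 * sqrt(0.2) = 16.35 * 0.447214
SEM = 7.3119

7.3119
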